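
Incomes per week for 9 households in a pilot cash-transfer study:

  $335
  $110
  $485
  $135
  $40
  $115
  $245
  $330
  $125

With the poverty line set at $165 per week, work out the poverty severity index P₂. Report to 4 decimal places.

0.0965

Below z: $40, $110, $115, $125, $135 (q = 5 of N = 9).
Shortfall ratios: (165−40)/165 = 0.7576; (165−110)/165 = 0.3333; (165−115)/165 = 0.3030; (165−125)/165 = 0.2424; (165−135)/165 = 0.1818.
Squared: 0.5739; 0.1111; 0.0918; 0.0588; 0.0331.
Sum = 0.868687; P₂ = 0.868687 / 9 = 0.0965.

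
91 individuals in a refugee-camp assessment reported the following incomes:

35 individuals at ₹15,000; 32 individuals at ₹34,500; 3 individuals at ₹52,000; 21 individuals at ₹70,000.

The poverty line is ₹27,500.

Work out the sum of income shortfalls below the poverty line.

Poor units: 35×₹15,000 (q = 35 of N = 91).
Individual gaps: 35×(27500−15000) = 437500.
Aggregate gap = ₹437,500.

₹437,500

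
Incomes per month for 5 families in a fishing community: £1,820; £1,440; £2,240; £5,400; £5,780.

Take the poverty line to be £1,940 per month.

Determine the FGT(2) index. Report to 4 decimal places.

Below z: £1,440, £1,820 (q = 2 of N = 5).
Normalized shortfalls: (1940−1440)/1940 = 0.2577; (1940−1820)/1940 = 0.0619.
Squared: 0.0664; 0.0038.
Sum = 0.070252; P₂ = 0.070252 / 5 = 0.0141.

0.0141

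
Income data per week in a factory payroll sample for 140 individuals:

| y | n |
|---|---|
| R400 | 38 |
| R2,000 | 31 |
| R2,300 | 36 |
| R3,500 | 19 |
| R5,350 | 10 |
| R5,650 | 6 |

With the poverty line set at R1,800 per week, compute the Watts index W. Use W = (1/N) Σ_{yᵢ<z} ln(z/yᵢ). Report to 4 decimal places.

Below the line: 38×R400 (q = 38 of N = 140).
Log gaps: ln(1800/400) = 1.5041 (×38).
W = 57.154941 / 140 = 0.4082.

0.4082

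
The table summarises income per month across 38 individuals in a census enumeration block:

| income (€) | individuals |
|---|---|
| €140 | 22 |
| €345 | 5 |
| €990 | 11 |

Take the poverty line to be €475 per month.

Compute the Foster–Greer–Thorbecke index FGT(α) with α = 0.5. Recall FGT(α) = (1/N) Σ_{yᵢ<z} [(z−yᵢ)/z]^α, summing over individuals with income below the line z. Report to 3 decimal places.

0.555

Below z: 22×€140, 5×€345 (q = 27 of N = 38).
Gap ratios (z−y)/z: (475−140)/475 = 0.7053 (×22); (475−345)/475 = 0.2737 (×5).
Raised to α = 0.5: 0.83980 (×22); 0.52315 (×5).
Sum = 21.091330; FGT(0.5) = 21.091330 / 38 = 0.555.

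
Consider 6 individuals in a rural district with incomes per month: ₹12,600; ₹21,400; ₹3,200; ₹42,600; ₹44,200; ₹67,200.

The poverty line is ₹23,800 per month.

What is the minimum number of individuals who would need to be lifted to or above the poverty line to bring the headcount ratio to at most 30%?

Currently q = 3 of N = 6 are below the line (H = 0.500).
A headcount ratio of at most 30% allows at most ⌊0.30 × 6⌋ = 1 poor individuals.
So at least 3 − 1 = 2 must be lifted.

2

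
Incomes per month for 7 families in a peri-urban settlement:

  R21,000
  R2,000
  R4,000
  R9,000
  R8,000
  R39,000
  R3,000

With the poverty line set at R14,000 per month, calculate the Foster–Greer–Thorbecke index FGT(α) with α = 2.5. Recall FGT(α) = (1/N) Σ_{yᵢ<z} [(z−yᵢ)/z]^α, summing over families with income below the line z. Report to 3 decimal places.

Below the line: R2,000, R3,000, R4,000, R8,000, R9,000 (q = 5 of N = 7).
Normalized shortfalls: (14000−2000)/14000 = 0.8571; (14000−3000)/14000 = 0.7857; (14000−4000)/14000 = 0.7143; (14000−8000)/14000 = 0.4286; (14000−9000)/14000 = 0.3571.
Raised to α = 2.5: 0.68019; 0.54722; 0.43120; 0.12024; 0.07623.
Sum = 1.855084; FGT(2.5) = 1.855084 / 7 = 0.265.

0.265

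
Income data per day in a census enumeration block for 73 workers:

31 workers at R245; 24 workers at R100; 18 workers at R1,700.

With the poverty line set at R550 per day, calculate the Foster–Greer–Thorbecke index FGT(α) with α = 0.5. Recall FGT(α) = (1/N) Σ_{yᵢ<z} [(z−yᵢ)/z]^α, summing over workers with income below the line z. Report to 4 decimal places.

0.6136

Below the line: 24×R100, 31×R245 (q = 55 of N = 73).
Relative gaps: (550−100)/550 = 0.8182 (×24); (550−245)/550 = 0.5545 (×31).
Raised to α = 0.5: 0.90453 (×24); 0.74468 (×31).
Sum = 44.793838; FGT(0.5) = 44.793838 / 73 = 0.6136.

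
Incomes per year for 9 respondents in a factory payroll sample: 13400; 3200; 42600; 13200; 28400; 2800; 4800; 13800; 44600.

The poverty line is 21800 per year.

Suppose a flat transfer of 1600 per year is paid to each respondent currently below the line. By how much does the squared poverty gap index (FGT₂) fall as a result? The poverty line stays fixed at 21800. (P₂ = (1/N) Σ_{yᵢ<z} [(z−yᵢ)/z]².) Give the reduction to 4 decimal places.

0.0560

Before: below the line — 2800, 3200, 4800, 13200, 13400, 13800; squared poverty gap index (FGT₂) = 0.281607.
After the 1600 transfer: below the line — 4400, 4800, 6400, 14800, 15000, 15400; squared poverty gap index (FGT₂) = 0.225645.
Reduction = 0.281607 − 0.225645 = 0.0560.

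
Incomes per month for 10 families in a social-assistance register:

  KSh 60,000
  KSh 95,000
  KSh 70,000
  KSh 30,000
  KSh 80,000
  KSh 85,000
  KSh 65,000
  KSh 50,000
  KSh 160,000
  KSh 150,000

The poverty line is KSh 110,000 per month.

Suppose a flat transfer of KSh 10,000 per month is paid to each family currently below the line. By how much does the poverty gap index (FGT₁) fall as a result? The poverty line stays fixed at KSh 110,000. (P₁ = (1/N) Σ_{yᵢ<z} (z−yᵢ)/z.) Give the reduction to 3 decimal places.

Before: below the line — KSh 30,000, KSh 50,000, KSh 60,000, KSh 65,000, KSh 70,000, KSh 80,000, KSh 85,000, KSh 95,000; poverty gap index (FGT₁) = 0.31364.
After the KSh 10,000 transfer: below the line — KSh 40,000, KSh 60,000, KSh 70,000, KSh 75,000, KSh 80,000, KSh 90,000, KSh 95,000, KSh 105,000; poverty gap index (FGT₁) = 0.24091.
Reduction = 0.31364 − 0.24091 = 0.073.

0.073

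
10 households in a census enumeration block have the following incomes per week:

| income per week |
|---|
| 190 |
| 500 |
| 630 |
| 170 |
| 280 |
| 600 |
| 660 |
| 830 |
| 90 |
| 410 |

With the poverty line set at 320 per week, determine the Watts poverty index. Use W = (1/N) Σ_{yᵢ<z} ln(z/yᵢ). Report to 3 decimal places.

Poor units: 90, 170, 190, 280 (q = 4 of N = 10).
ln(z/y) terms: ln(320/90) = 1.2685; ln(320/170) = 0.6325; ln(320/190) = 0.5213; ln(320/280) = 0.1335.
W = 2.555862 / 10 = 0.256.

0.256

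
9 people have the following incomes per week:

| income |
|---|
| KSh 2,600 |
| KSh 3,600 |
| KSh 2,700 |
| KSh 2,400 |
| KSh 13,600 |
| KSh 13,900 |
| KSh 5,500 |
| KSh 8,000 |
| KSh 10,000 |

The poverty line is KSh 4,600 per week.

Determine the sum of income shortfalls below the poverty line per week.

Below the line: KSh 2,400, KSh 2,600, KSh 2,700, KSh 3,600 (q = 4 of N = 9).
Individual gaps: 4600−2400 = 2200; 4600−2600 = 2000; 4600−2700 = 1900; 4600−3600 = 1000.
Aggregate gap = KSh 7,100.

KSh 7,100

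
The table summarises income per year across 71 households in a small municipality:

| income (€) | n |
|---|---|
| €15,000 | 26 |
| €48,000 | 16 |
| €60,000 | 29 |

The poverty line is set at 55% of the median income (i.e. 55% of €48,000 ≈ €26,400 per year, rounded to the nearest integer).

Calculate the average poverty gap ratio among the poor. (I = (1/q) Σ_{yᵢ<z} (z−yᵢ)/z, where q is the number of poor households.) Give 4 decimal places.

Below z: 26×€15,000 (q = 26 of N = 71).
Shortfall ratios (z−y)/z: 0.4318 (×26); sum = 11.227273.
The income-gap ratio divides by q (the poor only): 11.227273 / 26 = 0.4318.

0.4318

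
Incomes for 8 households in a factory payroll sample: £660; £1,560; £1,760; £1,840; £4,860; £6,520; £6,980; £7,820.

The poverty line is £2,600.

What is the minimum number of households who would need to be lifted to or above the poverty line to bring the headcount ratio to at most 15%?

Currently q = 4 of N = 8 are below the line (H = 0.500).
A headcount ratio of at most 15% allows at most ⌊0.15 × 8⌋ = 1 poor households.
So at least 4 − 1 = 3 must be lifted.

3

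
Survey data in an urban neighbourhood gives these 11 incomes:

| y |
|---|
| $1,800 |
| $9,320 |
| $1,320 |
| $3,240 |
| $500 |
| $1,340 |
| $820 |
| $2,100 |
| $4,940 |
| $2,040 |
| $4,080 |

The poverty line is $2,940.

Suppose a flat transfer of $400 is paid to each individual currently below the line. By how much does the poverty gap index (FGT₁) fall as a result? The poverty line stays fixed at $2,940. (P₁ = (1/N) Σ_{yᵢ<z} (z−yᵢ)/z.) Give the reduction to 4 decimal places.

0.0866

Before: below the line — $500, $820, $1,320, $1,340, $1,800, $2,040, $2,100; poverty gap index (FGT₁) = 0.329623.
After the $400 transfer: below the line — $900, $1,220, $1,720, $1,740, $2,200, $2,440, $2,500; poverty gap index (FGT₁) = 0.243043.
Reduction = 0.329623 − 0.243043 = 0.0866.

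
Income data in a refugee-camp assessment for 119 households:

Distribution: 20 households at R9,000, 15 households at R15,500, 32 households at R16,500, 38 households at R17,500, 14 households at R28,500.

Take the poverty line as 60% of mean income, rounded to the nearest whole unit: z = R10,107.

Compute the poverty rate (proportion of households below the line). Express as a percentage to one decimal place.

20 of the 119 households have income below R10,107.
H = 20/119 = 16.8%.

16.8%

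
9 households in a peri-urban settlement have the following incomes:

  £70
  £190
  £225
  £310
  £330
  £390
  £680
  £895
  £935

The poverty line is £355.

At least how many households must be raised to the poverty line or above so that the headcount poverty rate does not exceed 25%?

3

Currently q = 5 of N = 9 are below the line (H = 0.556).
A headcount ratio of at most 25% allows at most ⌊0.25 × 9⌋ = 2 poor households.
So at least 5 − 2 = 3 must be lifted.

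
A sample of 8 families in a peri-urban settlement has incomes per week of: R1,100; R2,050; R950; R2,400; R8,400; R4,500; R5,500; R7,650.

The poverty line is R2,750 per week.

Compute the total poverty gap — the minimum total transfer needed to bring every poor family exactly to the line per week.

Incomes under z: R950, R1,100, R2,050, R2,400 (q = 4 of N = 8).
Individual gaps: 2750−950 = 1800; 2750−1100 = 1650; 2750−2050 = 700; 2750−2400 = 350.
Aggregate gap = R4,500.

R4,500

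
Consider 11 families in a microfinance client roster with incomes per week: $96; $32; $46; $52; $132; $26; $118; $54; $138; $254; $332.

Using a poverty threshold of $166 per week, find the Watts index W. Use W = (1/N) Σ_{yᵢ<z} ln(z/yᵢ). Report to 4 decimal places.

0.7609

Incomes under z: $26, $32, $46, $52, $54, $96, $118, $132, $138 (q = 9 of N = 11).
Log shortfalls: ln(166/26) = 1.8539; ln(166/32) = 1.6463; ln(166/46) = 1.2833; ln(166/52) = 1.1607; ln(166/54) = 1.1230; ln(166/96) = 0.5476; ln(166/118) = 0.3413; ln(166/132) = 0.2292; ln(166/138) = 0.1847.
W = 8.370100 / 11 = 0.7609.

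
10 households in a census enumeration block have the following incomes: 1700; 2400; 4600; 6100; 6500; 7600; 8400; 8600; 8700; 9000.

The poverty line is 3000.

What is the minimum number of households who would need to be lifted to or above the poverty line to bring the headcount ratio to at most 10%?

Currently q = 2 of N = 10 are below the line (H = 0.200).
A headcount ratio of at most 10% allows at most ⌊0.10 × 10⌋ = 1 poor households.
So at least 2 − 1 = 1 must be lifted.

1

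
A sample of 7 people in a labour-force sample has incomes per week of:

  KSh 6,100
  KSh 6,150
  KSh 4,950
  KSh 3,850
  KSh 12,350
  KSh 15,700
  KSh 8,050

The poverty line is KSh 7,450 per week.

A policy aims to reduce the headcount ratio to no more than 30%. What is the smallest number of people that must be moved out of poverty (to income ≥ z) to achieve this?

2

Currently q = 4 of N = 7 are below the line (H = 0.571).
A headcount ratio of at most 30% allows at most ⌊0.30 × 7⌋ = 2 poor people.
So at least 4 − 2 = 2 must be lifted.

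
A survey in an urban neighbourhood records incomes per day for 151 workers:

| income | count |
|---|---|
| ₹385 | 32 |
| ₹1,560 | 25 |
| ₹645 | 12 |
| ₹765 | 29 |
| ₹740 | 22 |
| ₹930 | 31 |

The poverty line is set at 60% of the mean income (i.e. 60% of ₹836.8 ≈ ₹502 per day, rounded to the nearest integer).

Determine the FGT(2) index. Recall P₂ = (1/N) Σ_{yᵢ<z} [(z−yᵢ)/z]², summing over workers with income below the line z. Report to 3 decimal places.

0.012

Poor units: 32×₹385 (q = 32 of N = 151).
Relative gaps: (502−385)/502 = 0.2331 (×32).
Squared: 0.0543 (×32).
Sum = 1.738258; P₂ = 1.738258 / 151 = 0.012.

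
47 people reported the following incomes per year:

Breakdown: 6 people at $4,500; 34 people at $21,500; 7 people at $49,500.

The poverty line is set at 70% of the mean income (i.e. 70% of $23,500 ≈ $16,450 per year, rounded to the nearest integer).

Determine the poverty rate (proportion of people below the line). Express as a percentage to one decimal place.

12.8%

6 of the 47 people have income below $16,450.
H = 6/47 = 12.8%.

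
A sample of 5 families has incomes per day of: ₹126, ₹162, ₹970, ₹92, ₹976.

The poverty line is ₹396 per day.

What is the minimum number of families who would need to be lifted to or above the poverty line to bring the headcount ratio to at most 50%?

1

3 of the 5 families are poor, so H = 3/5 = 0.600.
A headcount ratio of at most 50% allows at most ⌊0.50 × 5⌋ = 2 poor families.
So at least 3 − 2 = 1 must be lifted.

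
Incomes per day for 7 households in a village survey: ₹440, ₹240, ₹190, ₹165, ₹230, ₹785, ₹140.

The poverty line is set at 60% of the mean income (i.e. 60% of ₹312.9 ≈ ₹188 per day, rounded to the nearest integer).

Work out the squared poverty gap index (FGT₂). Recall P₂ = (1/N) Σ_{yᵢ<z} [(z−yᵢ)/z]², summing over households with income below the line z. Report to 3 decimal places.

Below z: ₹140, ₹165 (q = 2 of N = 7).
Relative gaps: (188−140)/188 = 0.2553; (188−165)/188 = 0.1223.
Squared: 0.0652; 0.0150.
Sum = 0.080155; P₂ = 0.080155 / 7 = 0.011.

0.011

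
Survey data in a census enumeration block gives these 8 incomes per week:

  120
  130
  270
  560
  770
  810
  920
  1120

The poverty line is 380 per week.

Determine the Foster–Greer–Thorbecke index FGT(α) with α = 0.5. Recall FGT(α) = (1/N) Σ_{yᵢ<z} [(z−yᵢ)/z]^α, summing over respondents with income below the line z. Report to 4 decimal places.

Incomes under z: 120, 130, 270 (q = 3 of N = 8).
Gap ratios (z−y)/z: (380−120)/380 = 0.6842; (380−130)/380 = 0.6579; (380−270)/380 = 0.2895.
Raised to α = 0.5: 0.82717; 0.81111; 0.53803.
Sum = 2.176305; FGT(0.5) = 2.176305 / 8 = 0.2720.

0.2720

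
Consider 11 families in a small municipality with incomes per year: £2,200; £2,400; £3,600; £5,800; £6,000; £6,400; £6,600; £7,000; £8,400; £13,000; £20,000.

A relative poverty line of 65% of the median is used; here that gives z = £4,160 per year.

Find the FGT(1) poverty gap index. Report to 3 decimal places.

Incomes under z: £2,200, £2,400, £3,600 (q = 3 of N = 11).
Shortfall ratios: (4160−2200)/4160 = 0.4712; (4160−2400)/4160 = 0.4231; (4160−3600)/4160 = 0.1346.
Sum of shortfalls = 1.028846; P₁ averages over all N: 1.028846 / 11 = 0.094.

0.094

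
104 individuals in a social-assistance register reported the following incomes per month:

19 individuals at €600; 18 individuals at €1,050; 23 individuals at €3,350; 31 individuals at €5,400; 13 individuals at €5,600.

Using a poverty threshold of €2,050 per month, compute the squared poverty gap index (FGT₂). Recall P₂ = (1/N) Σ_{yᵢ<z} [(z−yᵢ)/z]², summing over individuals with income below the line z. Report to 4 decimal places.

0.1326

Incomes under z: 19×€600, 18×€1,050 (q = 37 of N = 104).
Shortfall ratios: (2050−600)/2050 = 0.7073 (×19); (2050−1050)/2050 = 0.4878 (×18).
Squared: 0.5003 (×19); 0.2380 (×18).
Sum = 13.788816; P₂ = 13.788816 / 104 = 0.1326.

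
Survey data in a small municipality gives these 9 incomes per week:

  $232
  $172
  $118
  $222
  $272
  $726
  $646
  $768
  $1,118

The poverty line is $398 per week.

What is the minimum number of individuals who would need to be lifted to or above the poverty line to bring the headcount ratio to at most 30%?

5 of the 9 individuals are poor, so H = 5/9 = 0.556.
A headcount ratio of at most 30% allows at most ⌊0.30 × 9⌋ = 2 poor individuals.
So at least 5 − 2 = 3 must be lifted.

3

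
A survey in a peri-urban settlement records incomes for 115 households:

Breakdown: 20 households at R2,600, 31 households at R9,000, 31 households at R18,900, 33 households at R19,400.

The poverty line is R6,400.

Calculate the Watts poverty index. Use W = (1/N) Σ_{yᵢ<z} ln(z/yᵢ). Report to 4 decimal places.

Poor units: 20×R2,600 (q = 20 of N = 115).
Log shortfalls: ln(6400/2600) = 0.9008 (×20).
W = 18.015731 / 115 = 0.1567.

0.1567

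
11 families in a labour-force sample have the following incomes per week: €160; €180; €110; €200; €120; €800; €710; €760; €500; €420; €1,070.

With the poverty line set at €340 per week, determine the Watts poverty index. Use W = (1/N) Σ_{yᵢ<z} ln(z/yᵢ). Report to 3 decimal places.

Poor units: €110, €120, €160, €180, €200 (q = 5 of N = 11).
Log gaps: ln(340/110) = 1.1285; ln(340/120) = 1.0415; ln(340/160) = 0.7538; ln(340/180) = 0.6360; ln(340/200) = 0.5306.
W = 4.090308 / 11 = 0.372.

0.372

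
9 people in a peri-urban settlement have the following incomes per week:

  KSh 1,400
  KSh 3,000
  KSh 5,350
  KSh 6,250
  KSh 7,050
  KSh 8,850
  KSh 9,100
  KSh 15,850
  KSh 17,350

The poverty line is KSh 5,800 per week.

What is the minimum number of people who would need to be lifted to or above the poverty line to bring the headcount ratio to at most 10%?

3 of the 9 people are poor, so H = 3/9 = 0.333.
A headcount ratio of at most 10% allows at most ⌊0.10 × 9⌋ = 0 poor people.
So at least 3 − 0 = 3 must be lifted.

3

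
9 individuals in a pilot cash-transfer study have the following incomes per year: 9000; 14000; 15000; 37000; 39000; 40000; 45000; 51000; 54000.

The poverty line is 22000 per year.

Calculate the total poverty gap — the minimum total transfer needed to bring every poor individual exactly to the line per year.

28000

Incomes under z: 9000, 14000, 15000 (q = 3 of N = 9).
Individual gaps: 22000−9000 = 13000; 22000−14000 = 8000; 22000−15000 = 7000.
Aggregate gap = 28000.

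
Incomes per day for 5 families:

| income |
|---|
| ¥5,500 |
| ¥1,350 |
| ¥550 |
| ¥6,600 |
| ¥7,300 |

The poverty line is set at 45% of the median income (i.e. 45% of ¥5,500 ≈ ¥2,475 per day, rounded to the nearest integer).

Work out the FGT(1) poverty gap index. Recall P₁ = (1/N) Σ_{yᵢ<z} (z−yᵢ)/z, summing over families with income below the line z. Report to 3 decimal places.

Incomes under z: ¥550, ¥1,350 (q = 2 of N = 5).
Gap ratios (z−y)/z: (2475−550)/2475 = 0.7778; (2475−1350)/2475 = 0.4545.
Σ = 1.232323. Dividing by the full population N = 5 gives P₁ = 0.246.

0.246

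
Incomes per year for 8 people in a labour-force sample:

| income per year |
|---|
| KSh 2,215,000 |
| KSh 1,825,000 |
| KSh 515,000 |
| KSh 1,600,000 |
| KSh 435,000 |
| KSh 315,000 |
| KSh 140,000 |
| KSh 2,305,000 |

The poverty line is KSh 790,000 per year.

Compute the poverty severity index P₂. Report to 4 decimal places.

0.1702

Below z: KSh 140,000, KSh 315,000, KSh 435,000, KSh 515,000 (q = 4 of N = 8).
Shortfall ratios: (790000−140000)/790000 = 0.8228; (790000−315000)/790000 = 0.6013; (790000−435000)/790000 = 0.4494; (790000−515000)/790000 = 0.3481.
Squared: 0.6770; 0.3615; 0.2019; 0.1212.
Sum = 1.361601; P₂ = 1.361601 / 8 = 0.1702.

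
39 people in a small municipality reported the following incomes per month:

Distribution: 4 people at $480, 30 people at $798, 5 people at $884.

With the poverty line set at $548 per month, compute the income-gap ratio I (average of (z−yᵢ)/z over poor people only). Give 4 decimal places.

0.1241

Poor units: 4×$480 (q = 4 of N = 39).
Shortfall ratios (z−y)/z: 0.1241 (×4); sum = 0.496350.
The income-gap ratio divides by q (the poor only): 0.496350 / 4 = 0.1241.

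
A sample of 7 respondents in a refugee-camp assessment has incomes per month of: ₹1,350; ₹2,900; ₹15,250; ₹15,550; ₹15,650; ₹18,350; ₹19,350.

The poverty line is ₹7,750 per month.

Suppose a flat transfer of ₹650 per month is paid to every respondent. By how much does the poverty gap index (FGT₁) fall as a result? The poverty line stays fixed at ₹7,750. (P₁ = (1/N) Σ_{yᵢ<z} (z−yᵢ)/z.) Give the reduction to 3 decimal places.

0.024

Before: below the line — ₹1,350, ₹2,900; poverty gap index (FGT₁) = 0.20737.
After the ₹650 transfer: below the line — ₹2,000, ₹3,550; poverty gap index (FGT₁) = 0.18341.
Reduction = 0.20737 − 0.18341 = 0.024.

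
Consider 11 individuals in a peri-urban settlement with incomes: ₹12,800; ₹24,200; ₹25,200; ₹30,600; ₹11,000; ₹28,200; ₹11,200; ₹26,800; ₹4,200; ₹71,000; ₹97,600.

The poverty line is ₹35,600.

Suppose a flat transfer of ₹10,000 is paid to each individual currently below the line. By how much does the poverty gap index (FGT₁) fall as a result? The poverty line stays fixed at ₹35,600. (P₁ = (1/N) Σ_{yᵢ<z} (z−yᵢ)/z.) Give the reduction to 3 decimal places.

Before: below the line — ₹4,200, ₹11,000, ₹11,200, ₹12,800, ₹24,200, ₹25,200, ₹26,800, ₹28,200, ₹30,600; poverty gap index (FGT₁) = 0.37334.
After the ₹10,000 transfer: below the line — ₹14,200, ₹21,000, ₹21,200, ₹22,800, ₹34,200, ₹35,200; poverty gap index (FGT₁) = 0.16599.
Reduction = 0.37334 − 0.16599 = 0.207.

0.207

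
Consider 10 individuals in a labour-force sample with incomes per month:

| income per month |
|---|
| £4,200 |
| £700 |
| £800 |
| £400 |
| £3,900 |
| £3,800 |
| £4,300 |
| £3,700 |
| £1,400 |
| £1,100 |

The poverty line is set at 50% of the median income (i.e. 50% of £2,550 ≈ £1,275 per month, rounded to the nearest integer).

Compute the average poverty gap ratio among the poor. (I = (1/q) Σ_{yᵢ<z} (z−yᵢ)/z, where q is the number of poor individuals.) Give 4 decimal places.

Below the line: £400, £700, £800, £1,100 (q = 4 of N = 10).
Relative gaps: 0.6863, 0.4510, 0.3725, 0.1373; sum = 1.647059.
The income-gap ratio divides by q (the poor only): 1.647059 / 4 = 0.4118.

0.4118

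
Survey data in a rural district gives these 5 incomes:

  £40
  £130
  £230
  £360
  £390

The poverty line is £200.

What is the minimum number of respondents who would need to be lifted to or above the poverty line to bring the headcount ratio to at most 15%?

2

2 of the 5 respondents are poor, so H = 2/5 = 0.400.
A headcount ratio of at most 15% allows at most ⌊0.15 × 5⌋ = 0 poor respondents.
So at least 2 − 0 = 2 must be lifted.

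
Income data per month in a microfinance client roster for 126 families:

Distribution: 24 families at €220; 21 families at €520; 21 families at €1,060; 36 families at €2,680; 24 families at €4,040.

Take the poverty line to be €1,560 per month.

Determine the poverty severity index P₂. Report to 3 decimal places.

Poor units: 24×€220, 21×€520, 21×€1,060 (q = 66 of N = 126).
Normalized shortfalls: (1560−220)/1560 = 0.8590 (×24); (1560−520)/1560 = 0.6667 (×21); (1560−1060)/1560 = 0.3205 (×21).
Squared: 0.7378 (×24); 0.4444 (×21); 0.1027 (×21).
Sum = 29.198718; P₂ = 29.198718 / 126 = 0.232.

0.232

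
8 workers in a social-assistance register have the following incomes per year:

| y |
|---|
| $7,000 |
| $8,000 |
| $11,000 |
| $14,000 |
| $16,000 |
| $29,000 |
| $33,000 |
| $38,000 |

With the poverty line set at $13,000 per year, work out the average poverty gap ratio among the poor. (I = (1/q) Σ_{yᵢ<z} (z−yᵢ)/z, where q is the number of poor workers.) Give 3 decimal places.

Poor units: $7,000, $8,000, $11,000 (q = 3 of N = 8).
Relative gaps: 0.4615, 0.3846, 0.1538; sum = 1.000000.
I averages over the q = 3 poor units only: 1.000000 / 3 = 0.333.

0.333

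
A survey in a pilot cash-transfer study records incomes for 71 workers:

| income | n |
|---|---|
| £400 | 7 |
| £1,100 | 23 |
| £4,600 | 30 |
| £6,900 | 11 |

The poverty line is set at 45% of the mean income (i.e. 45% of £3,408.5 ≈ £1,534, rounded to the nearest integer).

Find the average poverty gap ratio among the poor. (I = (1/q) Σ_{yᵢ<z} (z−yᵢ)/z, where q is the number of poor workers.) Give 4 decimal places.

0.3894

Below the line: 7×£400, 23×£1,100 (q = 30 of N = 71).
Relative gaps: 0.7392 (×7), 0.2829 (×23); sum = 11.681877.
The income-gap ratio divides by q (the poor only): 11.681877 / 30 = 0.3894.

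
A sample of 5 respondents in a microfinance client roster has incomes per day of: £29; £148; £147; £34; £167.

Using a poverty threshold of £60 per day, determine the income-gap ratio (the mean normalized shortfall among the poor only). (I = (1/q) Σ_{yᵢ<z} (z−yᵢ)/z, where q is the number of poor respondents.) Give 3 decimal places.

Poor units: £29, £34 (q = 2 of N = 5).
Relative gaps: 0.5167, 0.4333; sum = 0.950000.
I averages over the q = 2 poor units only: 0.950000 / 2 = 0.475.

0.475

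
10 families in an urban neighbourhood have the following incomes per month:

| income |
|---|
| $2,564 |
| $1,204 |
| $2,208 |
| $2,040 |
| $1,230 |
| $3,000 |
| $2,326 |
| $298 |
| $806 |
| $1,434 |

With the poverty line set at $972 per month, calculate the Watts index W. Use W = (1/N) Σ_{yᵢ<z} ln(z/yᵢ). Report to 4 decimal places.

Below the line: $298, $806 (q = 2 of N = 10).
Log gaps: ln(972/298) = 1.1823; ln(972/806) = 0.1873.
W = 1.369534 / 10 = 0.1370.

0.1370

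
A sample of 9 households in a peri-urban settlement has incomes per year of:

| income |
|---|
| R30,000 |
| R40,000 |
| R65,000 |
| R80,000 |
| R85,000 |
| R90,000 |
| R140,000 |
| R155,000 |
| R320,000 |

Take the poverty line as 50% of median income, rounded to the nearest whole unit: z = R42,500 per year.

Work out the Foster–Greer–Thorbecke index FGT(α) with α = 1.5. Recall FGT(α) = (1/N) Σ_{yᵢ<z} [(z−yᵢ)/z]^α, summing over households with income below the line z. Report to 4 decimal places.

0.0193

Poor units: R30,000, R40,000 (q = 2 of N = 9).
Gap ratios (z−y)/z: (42500−30000)/42500 = 0.2941; (42500−40000)/42500 = 0.0588.
Raised to α = 1.5: 0.15951; 0.01427.
Sum = 0.173774; FGT(1.5) = 0.173774 / 9 = 0.0193.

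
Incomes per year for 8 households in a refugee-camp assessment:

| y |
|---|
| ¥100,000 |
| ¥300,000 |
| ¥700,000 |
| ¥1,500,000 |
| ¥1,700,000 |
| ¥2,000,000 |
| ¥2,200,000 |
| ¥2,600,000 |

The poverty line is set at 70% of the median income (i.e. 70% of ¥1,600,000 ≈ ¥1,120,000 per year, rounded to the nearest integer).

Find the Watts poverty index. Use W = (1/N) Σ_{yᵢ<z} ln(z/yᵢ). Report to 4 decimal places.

Below z: ¥100,000, ¥300,000, ¥700,000 (q = 3 of N = 8).
Log gaps: ln(1120000/100000) = 2.4159; ln(1120000/300000) = 1.3173; ln(1120000/700000) = 0.4700.
W = 4.203219 / 8 = 0.5254.

0.5254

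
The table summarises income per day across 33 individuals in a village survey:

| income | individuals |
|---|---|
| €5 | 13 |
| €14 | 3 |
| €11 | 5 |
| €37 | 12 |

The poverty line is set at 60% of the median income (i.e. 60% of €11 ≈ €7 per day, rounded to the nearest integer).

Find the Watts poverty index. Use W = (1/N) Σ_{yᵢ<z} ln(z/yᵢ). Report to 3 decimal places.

0.133

Poor units: 13×€5 (q = 13 of N = 33).
Log shortfalls: ln(7/5) = 0.3365 (×13).
W = 4.374139 / 33 = 0.133.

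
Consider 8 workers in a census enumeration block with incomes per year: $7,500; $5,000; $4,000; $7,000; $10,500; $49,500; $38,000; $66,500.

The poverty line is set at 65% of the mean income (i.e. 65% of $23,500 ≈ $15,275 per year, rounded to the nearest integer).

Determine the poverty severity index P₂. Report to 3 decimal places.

0.206

Incomes under z: $4,000, $5,000, $7,000, $7,500, $10,500 (q = 5 of N = 8).
Normalized shortfalls: (15275−4000)/15275 = 0.7381; (15275−5000)/15275 = 0.6727; (15275−7000)/15275 = 0.5417; (15275−7500)/15275 = 0.5090; (15275−10500)/15275 = 0.3126.
Squared: 0.5448; 0.4525; 0.2935; 0.2591; 0.0977.
Sum = 1.647604; P₂ = 1.647604 / 8 = 0.206.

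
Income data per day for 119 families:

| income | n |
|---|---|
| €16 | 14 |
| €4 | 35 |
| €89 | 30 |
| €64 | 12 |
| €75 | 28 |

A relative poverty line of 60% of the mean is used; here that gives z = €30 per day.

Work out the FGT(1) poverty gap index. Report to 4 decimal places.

0.3098

Below z: 35×€4, 14×€16 (q = 49 of N = 119).
Normalized shortfalls: (30−4)/30 = 0.8667 (×35); (30−16)/30 = 0.4667 (×14).
Σ = 36.866667. Dividing by the full population N = 119 gives P₁ = 0.3098.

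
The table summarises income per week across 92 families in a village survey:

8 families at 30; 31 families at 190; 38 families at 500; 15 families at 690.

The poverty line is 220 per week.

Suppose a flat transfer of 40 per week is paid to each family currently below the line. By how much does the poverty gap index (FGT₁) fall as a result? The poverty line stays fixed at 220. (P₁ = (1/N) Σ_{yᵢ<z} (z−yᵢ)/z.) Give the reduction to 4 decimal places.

Before: below the line — 8×30, 31×190; poverty gap index (FGT₁) = 0.121047.
After the 40 transfer: below the line — 8×70; poverty gap index (FGT₁) = 0.059289.
Reduction = 0.121047 − 0.059289 = 0.0618.

0.0618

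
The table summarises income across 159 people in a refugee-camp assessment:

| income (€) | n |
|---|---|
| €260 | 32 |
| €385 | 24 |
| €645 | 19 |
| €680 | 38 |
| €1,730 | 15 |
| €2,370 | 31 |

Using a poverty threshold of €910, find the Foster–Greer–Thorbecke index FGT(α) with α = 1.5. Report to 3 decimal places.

0.237

Incomes under z: 32×€260, 24×€385, 19×€645, 38×€680 (q = 113 of N = 159).
Gap ratios (z−y)/z: (910−260)/910 = 0.7143 (×32); (910−385)/910 = 0.5769 (×24); (910−645)/910 = 0.2912 (×19); (910−680)/910 = 0.2527 (×38).
Raised to α = 1.5: 0.60368 (×32); 0.43820 (×24); 0.15715 (×19); 0.12707 (×38).
Sum = 37.649029; FGT(1.5) = 37.649029 / 159 = 0.237.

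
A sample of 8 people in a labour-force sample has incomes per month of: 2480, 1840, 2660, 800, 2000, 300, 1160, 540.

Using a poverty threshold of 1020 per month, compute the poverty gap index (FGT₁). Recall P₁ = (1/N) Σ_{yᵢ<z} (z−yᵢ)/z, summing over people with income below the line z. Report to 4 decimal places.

Poor units: 300, 540, 800 (q = 3 of N = 8).
Relative gaps: (1020−300)/1020 = 0.7059; (1020−540)/1020 = 0.4706; (1020−800)/1020 = 0.2157.
Σ = 1.392157. Dividing by the full population N = 8 gives P₁ = 0.1740.

0.1740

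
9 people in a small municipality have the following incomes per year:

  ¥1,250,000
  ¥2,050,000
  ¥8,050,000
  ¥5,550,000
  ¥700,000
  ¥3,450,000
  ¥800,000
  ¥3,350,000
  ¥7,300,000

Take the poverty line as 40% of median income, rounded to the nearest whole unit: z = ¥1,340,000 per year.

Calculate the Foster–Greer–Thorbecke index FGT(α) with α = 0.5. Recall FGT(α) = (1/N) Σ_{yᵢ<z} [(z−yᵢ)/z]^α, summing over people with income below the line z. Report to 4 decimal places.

0.1761

Incomes under z: ¥700,000, ¥800,000, ¥1,250,000 (q = 3 of N = 9).
Normalized shortfalls: (1340000−700000)/1340000 = 0.4776; (1340000−800000)/1340000 = 0.4030; (1340000−1250000)/1340000 = 0.0672.
Raised to α = 0.5: 0.69109; 0.63481; 0.25916.
Sum = 1.585066; FGT(0.5) = 1.585066 / 9 = 0.1761.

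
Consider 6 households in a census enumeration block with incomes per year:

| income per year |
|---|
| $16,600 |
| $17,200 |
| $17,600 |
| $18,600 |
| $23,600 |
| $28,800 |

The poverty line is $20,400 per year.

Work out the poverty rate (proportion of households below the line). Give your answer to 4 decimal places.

0.6667

4 of the 6 households have income below $20,400.
H = 4/6 = 0.6667.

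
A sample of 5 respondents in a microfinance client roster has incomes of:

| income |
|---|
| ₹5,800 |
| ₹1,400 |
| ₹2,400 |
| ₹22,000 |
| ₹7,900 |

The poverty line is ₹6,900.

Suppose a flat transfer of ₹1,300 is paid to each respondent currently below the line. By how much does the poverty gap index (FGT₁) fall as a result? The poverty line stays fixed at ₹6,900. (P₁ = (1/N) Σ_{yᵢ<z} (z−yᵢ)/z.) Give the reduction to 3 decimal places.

Before: below the line — ₹1,400, ₹2,400, ₹5,800; poverty gap index (FGT₁) = 0.32174.
After the ₹1,300 transfer: below the line — ₹2,700, ₹3,700; poverty gap index (FGT₁) = 0.21449.
Reduction = 0.32174 − 0.21449 = 0.107.

0.107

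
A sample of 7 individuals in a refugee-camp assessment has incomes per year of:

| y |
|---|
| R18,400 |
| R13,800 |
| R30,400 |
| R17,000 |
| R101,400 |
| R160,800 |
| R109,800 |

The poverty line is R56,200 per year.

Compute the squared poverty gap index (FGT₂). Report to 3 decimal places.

0.246

Poor units: R13,800, R17,000, R18,400, R30,400 (q = 4 of N = 7).
Gap ratios (z−y)/z: (56200−13800)/56200 = 0.7544; (56200−17000)/56200 = 0.6975; (56200−18400)/56200 = 0.6726; (56200−30400)/56200 = 0.4591.
Squared: 0.5692; 0.4865; 0.4524; 0.2107.
Sum = 1.718849; P₂ = 1.718849 / 7 = 0.246.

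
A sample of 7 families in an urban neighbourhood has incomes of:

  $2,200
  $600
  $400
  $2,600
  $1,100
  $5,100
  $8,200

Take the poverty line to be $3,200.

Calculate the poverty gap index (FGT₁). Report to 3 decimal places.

0.406

Poor units: $400, $600, $1,100, $2,200, $2,600 (q = 5 of N = 7).
Relative gaps: (3200−400)/3200 = 0.8750; (3200−600)/3200 = 0.8125; (3200−1100)/3200 = 0.6562; (3200−2200)/3200 = 0.3125; (3200−2600)/3200 = 0.1875.
Σ = 2.843750. Dividing by the full population N = 7 gives P₁ = 0.406.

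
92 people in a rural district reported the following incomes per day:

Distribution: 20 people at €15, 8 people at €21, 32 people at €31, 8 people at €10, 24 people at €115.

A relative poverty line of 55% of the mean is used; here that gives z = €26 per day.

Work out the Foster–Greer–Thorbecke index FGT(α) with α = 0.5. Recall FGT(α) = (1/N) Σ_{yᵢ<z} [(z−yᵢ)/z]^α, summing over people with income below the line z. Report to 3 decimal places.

0.248

Incomes under z: 8×€10, 20×€15, 8×€21 (q = 36 of N = 92).
Shortfall ratios: (26−10)/26 = 0.6154 (×8); (26−15)/26 = 0.4231 (×20); (26−21)/26 = 0.1923 (×8).
Raised to α = 0.5: 0.78446 (×8); 0.65044 (×20); 0.43853 (×8).
Sum = 22.792821; FGT(0.5) = 22.792821 / 92 = 0.248.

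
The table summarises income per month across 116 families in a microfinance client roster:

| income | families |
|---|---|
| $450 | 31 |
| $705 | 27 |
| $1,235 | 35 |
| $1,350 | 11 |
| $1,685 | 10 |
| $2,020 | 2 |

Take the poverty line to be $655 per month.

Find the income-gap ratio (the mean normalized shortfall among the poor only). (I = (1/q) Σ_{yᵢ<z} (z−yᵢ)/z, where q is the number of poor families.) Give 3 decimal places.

0.313

Incomes under z: 31×$450 (q = 31 of N = 116).
Shortfall ratios (z−y)/z: 0.3130 (×31); sum = 9.702290.
The income-gap ratio divides by q (the poor only): 9.702290 / 31 = 0.313.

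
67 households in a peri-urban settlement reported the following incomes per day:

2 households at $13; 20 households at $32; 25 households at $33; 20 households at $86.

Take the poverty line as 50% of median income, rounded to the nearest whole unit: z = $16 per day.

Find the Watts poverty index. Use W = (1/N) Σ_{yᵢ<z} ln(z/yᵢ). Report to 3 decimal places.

0.006

Poor units: 2×$13 (q = 2 of N = 67).
ln(z/y) terms: ln(16/13) = 0.2076 (×2).
W = 0.415279 / 67 = 0.006.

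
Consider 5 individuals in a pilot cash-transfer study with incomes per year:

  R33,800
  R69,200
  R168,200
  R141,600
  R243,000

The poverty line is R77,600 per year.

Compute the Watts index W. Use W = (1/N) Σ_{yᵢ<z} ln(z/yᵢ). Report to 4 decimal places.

Poor units: R33,800, R69,200 (q = 2 of N = 5).
ln(z/y) terms: ln(77600/33800) = 0.8311; ln(77600/69200) = 0.1146.
W = 0.945673 / 5 = 0.1891.

0.1891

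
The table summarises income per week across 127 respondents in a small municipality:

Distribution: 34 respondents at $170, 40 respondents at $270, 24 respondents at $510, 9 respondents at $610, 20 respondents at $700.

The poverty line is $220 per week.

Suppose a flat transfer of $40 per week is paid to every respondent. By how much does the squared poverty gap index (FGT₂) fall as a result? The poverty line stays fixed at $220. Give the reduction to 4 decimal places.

Before: below the line — 34×$170; squared poverty gap index (FGT₂) = 0.013828.
After the $40 transfer: below the line — 34×$210; squared poverty gap index (FGT₂) = 0.000553.
Reduction = 0.013828 − 0.000553 = 0.0133.

0.0133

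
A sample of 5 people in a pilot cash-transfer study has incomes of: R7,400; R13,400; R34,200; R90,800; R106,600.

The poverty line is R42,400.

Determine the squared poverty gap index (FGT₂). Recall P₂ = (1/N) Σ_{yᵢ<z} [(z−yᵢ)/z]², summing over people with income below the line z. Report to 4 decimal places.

0.2373

Below z: R7,400, R13,400, R34,200 (q = 3 of N = 5).
Relative gaps: (42400−7400)/42400 = 0.8255; (42400−13400)/42400 = 0.6840; (42400−34200)/42400 = 0.1934.
Squared: 0.6814; 0.4678; 0.0374.
Sum = 1.186610; P₂ = 1.186610 / 5 = 0.2373.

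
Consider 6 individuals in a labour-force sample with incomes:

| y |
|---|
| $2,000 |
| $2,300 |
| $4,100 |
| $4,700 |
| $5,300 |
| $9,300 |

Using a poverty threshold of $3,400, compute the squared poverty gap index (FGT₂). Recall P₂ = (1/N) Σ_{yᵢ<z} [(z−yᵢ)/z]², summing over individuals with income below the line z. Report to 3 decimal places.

0.046

Incomes under z: $2,000, $2,300 (q = 2 of N = 6).
Relative gaps: (3400−2000)/3400 = 0.4118; (3400−2300)/3400 = 0.3235.
Squared: 0.1696; 0.1047.
Sum = 0.274221; P₂ = 0.274221 / 6 = 0.046.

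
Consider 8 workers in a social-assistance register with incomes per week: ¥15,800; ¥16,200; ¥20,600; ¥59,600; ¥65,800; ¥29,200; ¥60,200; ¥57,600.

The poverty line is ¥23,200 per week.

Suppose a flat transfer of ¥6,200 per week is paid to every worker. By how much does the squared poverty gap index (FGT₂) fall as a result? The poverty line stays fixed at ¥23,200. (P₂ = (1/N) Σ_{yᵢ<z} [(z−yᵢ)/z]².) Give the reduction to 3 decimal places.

Before: below the line — ¥15,800, ¥16,200, ¥20,600; squared poverty gap index (FGT₂) = 0.02567.
After the ¥6,200 transfer: below the line — ¥22,000, ¥22,400; squared poverty gap index (FGT₂) = 0.00048.
Reduction = 0.02567 − 0.00048 = 0.025.

0.025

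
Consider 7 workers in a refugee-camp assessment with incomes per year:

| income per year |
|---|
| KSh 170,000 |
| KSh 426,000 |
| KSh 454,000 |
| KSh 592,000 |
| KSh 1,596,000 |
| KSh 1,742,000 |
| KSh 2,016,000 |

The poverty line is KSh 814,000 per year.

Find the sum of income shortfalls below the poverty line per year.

KSh 1,614,000

Poor units: KSh 170,000, KSh 426,000, KSh 454,000, KSh 592,000 (q = 4 of N = 7).
Individual gaps: 814000−170000 = 644000; 814000−426000 = 388000; 814000−454000 = 360000; 814000−592000 = 222000.
Aggregate gap = KSh 1,614,000.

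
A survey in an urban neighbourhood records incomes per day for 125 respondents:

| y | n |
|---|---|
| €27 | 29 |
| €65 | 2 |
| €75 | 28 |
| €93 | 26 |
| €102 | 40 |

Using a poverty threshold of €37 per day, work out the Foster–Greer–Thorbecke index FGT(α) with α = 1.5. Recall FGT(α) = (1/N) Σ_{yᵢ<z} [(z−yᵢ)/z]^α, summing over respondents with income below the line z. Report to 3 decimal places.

0.033

Poor units: 29×€27 (q = 29 of N = 125).
Relative gaps: (37−27)/37 = 0.2703 (×29).
Raised to α = 1.5: 0.14051 (×29).
Sum = 4.074698; FGT(1.5) = 4.074698 / 125 = 0.033.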